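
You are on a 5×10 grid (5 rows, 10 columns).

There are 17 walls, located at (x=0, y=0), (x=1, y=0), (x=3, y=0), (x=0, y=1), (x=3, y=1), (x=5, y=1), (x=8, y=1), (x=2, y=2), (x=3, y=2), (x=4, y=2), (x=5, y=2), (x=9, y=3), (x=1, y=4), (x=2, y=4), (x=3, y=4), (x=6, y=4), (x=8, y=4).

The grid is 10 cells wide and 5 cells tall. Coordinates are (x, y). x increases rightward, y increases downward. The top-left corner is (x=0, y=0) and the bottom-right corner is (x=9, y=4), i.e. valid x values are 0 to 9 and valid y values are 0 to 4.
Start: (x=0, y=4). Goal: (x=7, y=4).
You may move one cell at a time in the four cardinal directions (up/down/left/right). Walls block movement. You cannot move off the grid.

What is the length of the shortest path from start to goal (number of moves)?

BFS from (x=0, y=4) until reaching (x=7, y=4):
  Distance 0: (x=0, y=4)
  Distance 1: (x=0, y=3)
  Distance 2: (x=0, y=2), (x=1, y=3)
  Distance 3: (x=1, y=2), (x=2, y=3)
  Distance 4: (x=1, y=1), (x=3, y=3)
  Distance 5: (x=2, y=1), (x=4, y=3)
  Distance 6: (x=2, y=0), (x=5, y=3), (x=4, y=4)
  Distance 7: (x=6, y=3), (x=5, y=4)
  Distance 8: (x=6, y=2), (x=7, y=3)
  Distance 9: (x=6, y=1), (x=7, y=2), (x=8, y=3), (x=7, y=4)  <- goal reached here
One shortest path (9 moves): (x=0, y=4) -> (x=0, y=3) -> (x=1, y=3) -> (x=2, y=3) -> (x=3, y=3) -> (x=4, y=3) -> (x=5, y=3) -> (x=6, y=3) -> (x=7, y=3) -> (x=7, y=4)

Answer: Shortest path length: 9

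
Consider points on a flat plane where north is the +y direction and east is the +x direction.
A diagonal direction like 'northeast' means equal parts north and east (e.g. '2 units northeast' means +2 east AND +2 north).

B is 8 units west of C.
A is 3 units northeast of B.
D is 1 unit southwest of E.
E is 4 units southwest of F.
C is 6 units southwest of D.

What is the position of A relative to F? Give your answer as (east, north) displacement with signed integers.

Answer: A is at (east=-16, north=-8) relative to F.

Derivation:
Place F at the origin (east=0, north=0).
  E is 4 units southwest of F: delta (east=-4, north=-4); E at (east=-4, north=-4).
  D is 1 unit southwest of E: delta (east=-1, north=-1); D at (east=-5, north=-5).
  C is 6 units southwest of D: delta (east=-6, north=-6); C at (east=-11, north=-11).
  B is 8 units west of C: delta (east=-8, north=+0); B at (east=-19, north=-11).
  A is 3 units northeast of B: delta (east=+3, north=+3); A at (east=-16, north=-8).
Therefore A relative to F: (east=-16, north=-8).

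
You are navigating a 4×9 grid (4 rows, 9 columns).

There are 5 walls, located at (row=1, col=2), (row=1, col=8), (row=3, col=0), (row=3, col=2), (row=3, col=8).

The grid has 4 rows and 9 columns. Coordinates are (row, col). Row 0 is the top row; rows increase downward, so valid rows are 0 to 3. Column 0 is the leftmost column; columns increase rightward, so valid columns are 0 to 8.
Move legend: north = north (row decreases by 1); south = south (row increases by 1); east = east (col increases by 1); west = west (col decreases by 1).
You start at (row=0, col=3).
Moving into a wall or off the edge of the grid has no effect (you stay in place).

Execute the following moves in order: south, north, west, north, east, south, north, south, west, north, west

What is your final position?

Start: (row=0, col=3)
  south (south): (row=0, col=3) -> (row=1, col=3)
  north (north): (row=1, col=3) -> (row=0, col=3)
  west (west): (row=0, col=3) -> (row=0, col=2)
  north (north): blocked, stay at (row=0, col=2)
  east (east): (row=0, col=2) -> (row=0, col=3)
  south (south): (row=0, col=3) -> (row=1, col=3)
  north (north): (row=1, col=3) -> (row=0, col=3)
  south (south): (row=0, col=3) -> (row=1, col=3)
  west (west): blocked, stay at (row=1, col=3)
  north (north): (row=1, col=3) -> (row=0, col=3)
  west (west): (row=0, col=3) -> (row=0, col=2)
Final: (row=0, col=2)

Answer: Final position: (row=0, col=2)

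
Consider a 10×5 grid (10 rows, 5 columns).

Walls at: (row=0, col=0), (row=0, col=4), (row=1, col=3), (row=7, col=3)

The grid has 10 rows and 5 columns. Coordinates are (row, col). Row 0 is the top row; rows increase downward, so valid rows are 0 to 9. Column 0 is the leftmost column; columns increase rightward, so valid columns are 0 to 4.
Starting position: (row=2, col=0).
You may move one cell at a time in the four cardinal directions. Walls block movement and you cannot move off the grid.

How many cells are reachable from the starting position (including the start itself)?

Answer: Reachable cells: 46

Derivation:
BFS flood-fill from (row=2, col=0):
  Distance 0: (row=2, col=0)
  Distance 1: (row=1, col=0), (row=2, col=1), (row=3, col=0)
  Distance 2: (row=1, col=1), (row=2, col=2), (row=3, col=1), (row=4, col=0)
  Distance 3: (row=0, col=1), (row=1, col=2), (row=2, col=3), (row=3, col=2), (row=4, col=1), (row=5, col=0)
  Distance 4: (row=0, col=2), (row=2, col=4), (row=3, col=3), (row=4, col=2), (row=5, col=1), (row=6, col=0)
  Distance 5: (row=0, col=3), (row=1, col=4), (row=3, col=4), (row=4, col=3), (row=5, col=2), (row=6, col=1), (row=7, col=0)
  Distance 6: (row=4, col=4), (row=5, col=3), (row=6, col=2), (row=7, col=1), (row=8, col=0)
  Distance 7: (row=5, col=4), (row=6, col=3), (row=7, col=2), (row=8, col=1), (row=9, col=0)
  Distance 8: (row=6, col=4), (row=8, col=2), (row=9, col=1)
  Distance 9: (row=7, col=4), (row=8, col=3), (row=9, col=2)
  Distance 10: (row=8, col=4), (row=9, col=3)
  Distance 11: (row=9, col=4)
Total reachable: 46 (grid has 46 open cells total)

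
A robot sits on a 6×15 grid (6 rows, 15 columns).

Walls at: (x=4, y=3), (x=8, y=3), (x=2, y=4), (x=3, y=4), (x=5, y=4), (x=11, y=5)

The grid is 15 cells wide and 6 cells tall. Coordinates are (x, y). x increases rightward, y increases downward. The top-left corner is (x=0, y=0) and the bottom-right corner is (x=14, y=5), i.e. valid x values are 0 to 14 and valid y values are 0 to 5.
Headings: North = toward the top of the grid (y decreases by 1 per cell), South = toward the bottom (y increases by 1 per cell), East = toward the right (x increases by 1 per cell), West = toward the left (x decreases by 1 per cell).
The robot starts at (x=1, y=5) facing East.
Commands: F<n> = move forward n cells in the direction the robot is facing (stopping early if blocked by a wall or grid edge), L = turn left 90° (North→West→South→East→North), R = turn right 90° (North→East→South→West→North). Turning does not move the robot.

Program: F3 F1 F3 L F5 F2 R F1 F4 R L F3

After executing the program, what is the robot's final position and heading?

Start: (x=1, y=5), facing East
  F3: move forward 3, now at (x=4, y=5)
  F1: move forward 1, now at (x=5, y=5)
  F3: move forward 3, now at (x=8, y=5)
  L: turn left, now facing North
  F5: move forward 1/5 (blocked), now at (x=8, y=4)
  F2: move forward 0/2 (blocked), now at (x=8, y=4)
  R: turn right, now facing East
  F1: move forward 1, now at (x=9, y=4)
  F4: move forward 4, now at (x=13, y=4)
  R: turn right, now facing South
  L: turn left, now facing East
  F3: move forward 1/3 (blocked), now at (x=14, y=4)
Final: (x=14, y=4), facing East

Answer: Final position: (x=14, y=4), facing East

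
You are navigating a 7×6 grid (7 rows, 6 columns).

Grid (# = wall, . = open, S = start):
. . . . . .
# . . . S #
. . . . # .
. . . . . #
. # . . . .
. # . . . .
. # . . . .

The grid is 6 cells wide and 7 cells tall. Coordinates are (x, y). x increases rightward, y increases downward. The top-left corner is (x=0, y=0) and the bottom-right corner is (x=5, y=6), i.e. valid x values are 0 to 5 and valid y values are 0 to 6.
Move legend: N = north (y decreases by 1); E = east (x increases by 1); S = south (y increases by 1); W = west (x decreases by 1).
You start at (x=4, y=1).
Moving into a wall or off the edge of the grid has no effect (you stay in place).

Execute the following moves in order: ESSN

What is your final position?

Answer: Final position: (x=4, y=0)

Derivation:
Start: (x=4, y=1)
  E (east): blocked, stay at (x=4, y=1)
  S (south): blocked, stay at (x=4, y=1)
  S (south): blocked, stay at (x=4, y=1)
  N (north): (x=4, y=1) -> (x=4, y=0)
Final: (x=4, y=0)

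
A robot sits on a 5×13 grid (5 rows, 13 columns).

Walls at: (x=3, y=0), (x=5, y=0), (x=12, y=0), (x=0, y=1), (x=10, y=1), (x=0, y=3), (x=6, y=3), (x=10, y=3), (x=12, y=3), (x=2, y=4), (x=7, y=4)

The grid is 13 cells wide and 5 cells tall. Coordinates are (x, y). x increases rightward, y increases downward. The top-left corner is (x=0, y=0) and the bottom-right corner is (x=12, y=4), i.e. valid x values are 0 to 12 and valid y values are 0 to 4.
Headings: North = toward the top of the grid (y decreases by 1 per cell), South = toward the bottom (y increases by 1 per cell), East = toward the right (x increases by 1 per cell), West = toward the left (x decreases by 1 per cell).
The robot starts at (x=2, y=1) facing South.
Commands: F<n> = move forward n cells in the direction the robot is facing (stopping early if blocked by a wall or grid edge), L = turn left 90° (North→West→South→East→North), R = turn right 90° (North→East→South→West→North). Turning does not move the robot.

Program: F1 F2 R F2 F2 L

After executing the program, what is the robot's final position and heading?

Start: (x=2, y=1), facing South
  F1: move forward 1, now at (x=2, y=2)
  F2: move forward 1/2 (blocked), now at (x=2, y=3)
  R: turn right, now facing West
  F2: move forward 1/2 (blocked), now at (x=1, y=3)
  F2: move forward 0/2 (blocked), now at (x=1, y=3)
  L: turn left, now facing South
Final: (x=1, y=3), facing South

Answer: Final position: (x=1, y=3), facing South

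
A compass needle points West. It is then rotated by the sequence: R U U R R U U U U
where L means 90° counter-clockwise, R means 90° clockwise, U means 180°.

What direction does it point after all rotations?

Answer: Final heading: South

Derivation:
Start: West
  R (right (90° clockwise)) -> North
  U (U-turn (180°)) -> South
  U (U-turn (180°)) -> North
  R (right (90° clockwise)) -> East
  R (right (90° clockwise)) -> South
  U (U-turn (180°)) -> North
  U (U-turn (180°)) -> South
  U (U-turn (180°)) -> North
  U (U-turn (180°)) -> South
Final: South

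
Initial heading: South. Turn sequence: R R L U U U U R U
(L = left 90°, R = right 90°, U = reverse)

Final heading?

Start: South
  R (right (90° clockwise)) -> West
  R (right (90° clockwise)) -> North
  L (left (90° counter-clockwise)) -> West
  U (U-turn (180°)) -> East
  U (U-turn (180°)) -> West
  U (U-turn (180°)) -> East
  U (U-turn (180°)) -> West
  R (right (90° clockwise)) -> North
  U (U-turn (180°)) -> South
Final: South

Answer: Final heading: South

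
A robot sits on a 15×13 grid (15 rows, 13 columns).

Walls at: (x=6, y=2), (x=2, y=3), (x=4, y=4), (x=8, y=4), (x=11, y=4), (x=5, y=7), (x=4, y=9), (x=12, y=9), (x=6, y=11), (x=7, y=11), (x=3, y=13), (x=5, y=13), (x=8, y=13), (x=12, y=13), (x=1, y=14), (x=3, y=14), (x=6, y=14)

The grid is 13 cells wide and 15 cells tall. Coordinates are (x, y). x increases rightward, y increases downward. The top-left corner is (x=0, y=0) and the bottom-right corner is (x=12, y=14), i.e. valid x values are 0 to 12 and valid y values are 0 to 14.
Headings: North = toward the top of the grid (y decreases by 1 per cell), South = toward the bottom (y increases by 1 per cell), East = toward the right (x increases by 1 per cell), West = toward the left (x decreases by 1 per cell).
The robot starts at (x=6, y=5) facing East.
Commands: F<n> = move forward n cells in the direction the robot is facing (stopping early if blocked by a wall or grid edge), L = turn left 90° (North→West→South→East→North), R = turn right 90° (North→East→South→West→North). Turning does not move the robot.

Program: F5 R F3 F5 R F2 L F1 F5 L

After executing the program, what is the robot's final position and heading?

Answer: Final position: (x=9, y=14), facing East

Derivation:
Start: (x=6, y=5), facing East
  F5: move forward 5, now at (x=11, y=5)
  R: turn right, now facing South
  F3: move forward 3, now at (x=11, y=8)
  F5: move forward 5, now at (x=11, y=13)
  R: turn right, now facing West
  F2: move forward 2, now at (x=9, y=13)
  L: turn left, now facing South
  F1: move forward 1, now at (x=9, y=14)
  F5: move forward 0/5 (blocked), now at (x=9, y=14)
  L: turn left, now facing East
Final: (x=9, y=14), facing East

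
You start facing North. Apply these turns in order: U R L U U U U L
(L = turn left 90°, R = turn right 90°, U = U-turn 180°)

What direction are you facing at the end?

Start: North
  U (U-turn (180°)) -> South
  R (right (90° clockwise)) -> West
  L (left (90° counter-clockwise)) -> South
  U (U-turn (180°)) -> North
  U (U-turn (180°)) -> South
  U (U-turn (180°)) -> North
  U (U-turn (180°)) -> South
  L (left (90° counter-clockwise)) -> East
Final: East

Answer: Final heading: East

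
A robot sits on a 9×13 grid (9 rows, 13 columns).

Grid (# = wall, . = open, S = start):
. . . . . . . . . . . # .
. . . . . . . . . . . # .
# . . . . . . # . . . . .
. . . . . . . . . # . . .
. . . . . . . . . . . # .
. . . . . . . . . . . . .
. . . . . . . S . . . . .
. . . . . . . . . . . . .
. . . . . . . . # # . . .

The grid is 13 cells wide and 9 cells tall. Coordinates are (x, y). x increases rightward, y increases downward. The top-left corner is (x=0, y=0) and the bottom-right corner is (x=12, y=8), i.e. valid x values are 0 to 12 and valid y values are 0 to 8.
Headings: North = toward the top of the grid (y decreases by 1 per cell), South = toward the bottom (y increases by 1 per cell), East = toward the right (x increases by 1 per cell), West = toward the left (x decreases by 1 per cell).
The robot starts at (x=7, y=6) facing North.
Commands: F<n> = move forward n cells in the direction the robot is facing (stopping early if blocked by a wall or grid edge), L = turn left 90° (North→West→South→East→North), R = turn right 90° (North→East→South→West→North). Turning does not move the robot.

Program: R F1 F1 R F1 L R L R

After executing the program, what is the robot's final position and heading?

Start: (x=7, y=6), facing North
  R: turn right, now facing East
  F1: move forward 1, now at (x=8, y=6)
  F1: move forward 1, now at (x=9, y=6)
  R: turn right, now facing South
  F1: move forward 1, now at (x=9, y=7)
  L: turn left, now facing East
  R: turn right, now facing South
  L: turn left, now facing East
  R: turn right, now facing South
Final: (x=9, y=7), facing South

Answer: Final position: (x=9, y=7), facing South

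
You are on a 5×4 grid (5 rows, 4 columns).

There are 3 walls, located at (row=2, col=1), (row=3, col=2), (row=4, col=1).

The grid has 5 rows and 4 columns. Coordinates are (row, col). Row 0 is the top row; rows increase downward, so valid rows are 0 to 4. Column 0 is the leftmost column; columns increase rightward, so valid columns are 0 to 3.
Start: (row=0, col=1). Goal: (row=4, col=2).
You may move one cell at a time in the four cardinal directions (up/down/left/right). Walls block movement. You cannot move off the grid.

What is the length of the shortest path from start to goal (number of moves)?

BFS from (row=0, col=1) until reaching (row=4, col=2):
  Distance 0: (row=0, col=1)
  Distance 1: (row=0, col=0), (row=0, col=2), (row=1, col=1)
  Distance 2: (row=0, col=3), (row=1, col=0), (row=1, col=2)
  Distance 3: (row=1, col=3), (row=2, col=0), (row=2, col=2)
  Distance 4: (row=2, col=3), (row=3, col=0)
  Distance 5: (row=3, col=1), (row=3, col=3), (row=4, col=0)
  Distance 6: (row=4, col=3)
  Distance 7: (row=4, col=2)  <- goal reached here
One shortest path (7 moves): (row=0, col=1) -> (row=0, col=2) -> (row=0, col=3) -> (row=1, col=3) -> (row=2, col=3) -> (row=3, col=3) -> (row=4, col=3) -> (row=4, col=2)

Answer: Shortest path length: 7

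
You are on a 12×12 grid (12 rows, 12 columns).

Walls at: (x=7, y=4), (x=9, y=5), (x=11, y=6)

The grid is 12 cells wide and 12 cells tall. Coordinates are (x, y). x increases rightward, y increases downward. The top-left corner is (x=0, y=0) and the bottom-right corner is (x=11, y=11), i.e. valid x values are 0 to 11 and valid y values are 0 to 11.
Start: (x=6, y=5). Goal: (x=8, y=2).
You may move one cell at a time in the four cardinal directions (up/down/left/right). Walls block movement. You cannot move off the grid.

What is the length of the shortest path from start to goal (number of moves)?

BFS from (x=6, y=5) until reaching (x=8, y=2):
  Distance 0: (x=6, y=5)
  Distance 1: (x=6, y=4), (x=5, y=5), (x=7, y=5), (x=6, y=6)
  Distance 2: (x=6, y=3), (x=5, y=4), (x=4, y=5), (x=8, y=5), (x=5, y=6), (x=7, y=6), (x=6, y=7)
  Distance 3: (x=6, y=2), (x=5, y=3), (x=7, y=3), (x=4, y=4), (x=8, y=4), (x=3, y=5), (x=4, y=6), (x=8, y=6), (x=5, y=7), (x=7, y=7), (x=6, y=8)
  Distance 4: (x=6, y=1), (x=5, y=2), (x=7, y=2), (x=4, y=3), (x=8, y=3), (x=3, y=4), (x=9, y=4), (x=2, y=5), (x=3, y=6), (x=9, y=6), (x=4, y=7), (x=8, y=7), (x=5, y=8), (x=7, y=8), (x=6, y=9)
  Distance 5: (x=6, y=0), (x=5, y=1), (x=7, y=1), (x=4, y=2), (x=8, y=2), (x=3, y=3), (x=9, y=3), (x=2, y=4), (x=10, y=4), (x=1, y=5), (x=2, y=6), (x=10, y=6), (x=3, y=7), (x=9, y=7), (x=4, y=8), (x=8, y=8), (x=5, y=9), (x=7, y=9), (x=6, y=10)  <- goal reached here
One shortest path (5 moves): (x=6, y=5) -> (x=7, y=5) -> (x=8, y=5) -> (x=8, y=4) -> (x=8, y=3) -> (x=8, y=2)

Answer: Shortest path length: 5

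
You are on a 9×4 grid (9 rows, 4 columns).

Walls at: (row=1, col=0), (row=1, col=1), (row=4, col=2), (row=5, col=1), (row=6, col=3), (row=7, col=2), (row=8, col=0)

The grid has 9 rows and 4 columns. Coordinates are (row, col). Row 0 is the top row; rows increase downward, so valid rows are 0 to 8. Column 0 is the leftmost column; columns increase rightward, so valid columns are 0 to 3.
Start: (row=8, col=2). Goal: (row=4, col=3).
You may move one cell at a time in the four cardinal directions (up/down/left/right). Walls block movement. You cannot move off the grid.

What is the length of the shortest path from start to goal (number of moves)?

BFS from (row=8, col=2) until reaching (row=4, col=3):
  Distance 0: (row=8, col=2)
  Distance 1: (row=8, col=1), (row=8, col=3)
  Distance 2: (row=7, col=1), (row=7, col=3)
  Distance 3: (row=6, col=1), (row=7, col=0)
  Distance 4: (row=6, col=0), (row=6, col=2)
  Distance 5: (row=5, col=0), (row=5, col=2)
  Distance 6: (row=4, col=0), (row=5, col=3)
  Distance 7: (row=3, col=0), (row=4, col=1), (row=4, col=3)  <- goal reached here
One shortest path (7 moves): (row=8, col=2) -> (row=8, col=1) -> (row=7, col=1) -> (row=6, col=1) -> (row=6, col=2) -> (row=5, col=2) -> (row=5, col=3) -> (row=4, col=3)

Answer: Shortest path length: 7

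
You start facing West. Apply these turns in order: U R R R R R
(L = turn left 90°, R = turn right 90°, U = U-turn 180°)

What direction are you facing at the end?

Answer: Final heading: South

Derivation:
Start: West
  U (U-turn (180°)) -> East
  R (right (90° clockwise)) -> South
  R (right (90° clockwise)) -> West
  R (right (90° clockwise)) -> North
  R (right (90° clockwise)) -> East
  R (right (90° clockwise)) -> South
Final: South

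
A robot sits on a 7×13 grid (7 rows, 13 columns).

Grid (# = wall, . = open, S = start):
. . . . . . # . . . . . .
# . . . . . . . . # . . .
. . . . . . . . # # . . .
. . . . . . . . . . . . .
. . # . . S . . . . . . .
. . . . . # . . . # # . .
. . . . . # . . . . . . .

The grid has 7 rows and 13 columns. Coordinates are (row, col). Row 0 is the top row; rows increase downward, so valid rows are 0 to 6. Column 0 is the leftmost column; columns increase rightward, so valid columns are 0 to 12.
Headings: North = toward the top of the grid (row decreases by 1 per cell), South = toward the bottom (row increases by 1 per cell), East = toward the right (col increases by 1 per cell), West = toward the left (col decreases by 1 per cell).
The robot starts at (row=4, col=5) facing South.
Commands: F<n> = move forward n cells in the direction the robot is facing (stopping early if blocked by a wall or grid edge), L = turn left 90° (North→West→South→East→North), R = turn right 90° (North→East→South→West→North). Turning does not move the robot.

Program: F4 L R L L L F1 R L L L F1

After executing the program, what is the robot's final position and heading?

Answer: Final position: (row=4, col=5), facing East

Derivation:
Start: (row=4, col=5), facing South
  F4: move forward 0/4 (blocked), now at (row=4, col=5)
  L: turn left, now facing East
  R: turn right, now facing South
  L: turn left, now facing East
  L: turn left, now facing North
  L: turn left, now facing West
  F1: move forward 1, now at (row=4, col=4)
  R: turn right, now facing North
  L: turn left, now facing West
  L: turn left, now facing South
  L: turn left, now facing East
  F1: move forward 1, now at (row=4, col=5)
Final: (row=4, col=5), facing East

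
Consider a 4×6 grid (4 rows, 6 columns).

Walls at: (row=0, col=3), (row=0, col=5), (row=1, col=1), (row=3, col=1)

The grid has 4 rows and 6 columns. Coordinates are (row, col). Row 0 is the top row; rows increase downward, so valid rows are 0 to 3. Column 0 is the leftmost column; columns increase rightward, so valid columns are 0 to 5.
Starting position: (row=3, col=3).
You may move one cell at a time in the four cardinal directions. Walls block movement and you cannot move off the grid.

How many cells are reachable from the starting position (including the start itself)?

Answer: Reachable cells: 20

Derivation:
BFS flood-fill from (row=3, col=3):
  Distance 0: (row=3, col=3)
  Distance 1: (row=2, col=3), (row=3, col=2), (row=3, col=4)
  Distance 2: (row=1, col=3), (row=2, col=2), (row=2, col=4), (row=3, col=5)
  Distance 3: (row=1, col=2), (row=1, col=4), (row=2, col=1), (row=2, col=5)
  Distance 4: (row=0, col=2), (row=0, col=4), (row=1, col=5), (row=2, col=0)
  Distance 5: (row=0, col=1), (row=1, col=0), (row=3, col=0)
  Distance 6: (row=0, col=0)
Total reachable: 20 (grid has 20 open cells total)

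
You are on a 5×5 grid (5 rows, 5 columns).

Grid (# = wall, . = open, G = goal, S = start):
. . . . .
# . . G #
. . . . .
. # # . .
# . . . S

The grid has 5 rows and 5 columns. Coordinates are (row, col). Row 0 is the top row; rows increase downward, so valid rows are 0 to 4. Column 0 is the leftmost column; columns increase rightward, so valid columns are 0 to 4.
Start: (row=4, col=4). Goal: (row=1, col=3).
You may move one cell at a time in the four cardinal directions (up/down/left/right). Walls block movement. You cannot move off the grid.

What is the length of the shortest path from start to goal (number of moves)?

Answer: Shortest path length: 4

Derivation:
BFS from (row=4, col=4) until reaching (row=1, col=3):
  Distance 0: (row=4, col=4)
  Distance 1: (row=3, col=4), (row=4, col=3)
  Distance 2: (row=2, col=4), (row=3, col=3), (row=4, col=2)
  Distance 3: (row=2, col=3), (row=4, col=1)
  Distance 4: (row=1, col=3), (row=2, col=2)  <- goal reached here
One shortest path (4 moves): (row=4, col=4) -> (row=4, col=3) -> (row=3, col=3) -> (row=2, col=3) -> (row=1, col=3)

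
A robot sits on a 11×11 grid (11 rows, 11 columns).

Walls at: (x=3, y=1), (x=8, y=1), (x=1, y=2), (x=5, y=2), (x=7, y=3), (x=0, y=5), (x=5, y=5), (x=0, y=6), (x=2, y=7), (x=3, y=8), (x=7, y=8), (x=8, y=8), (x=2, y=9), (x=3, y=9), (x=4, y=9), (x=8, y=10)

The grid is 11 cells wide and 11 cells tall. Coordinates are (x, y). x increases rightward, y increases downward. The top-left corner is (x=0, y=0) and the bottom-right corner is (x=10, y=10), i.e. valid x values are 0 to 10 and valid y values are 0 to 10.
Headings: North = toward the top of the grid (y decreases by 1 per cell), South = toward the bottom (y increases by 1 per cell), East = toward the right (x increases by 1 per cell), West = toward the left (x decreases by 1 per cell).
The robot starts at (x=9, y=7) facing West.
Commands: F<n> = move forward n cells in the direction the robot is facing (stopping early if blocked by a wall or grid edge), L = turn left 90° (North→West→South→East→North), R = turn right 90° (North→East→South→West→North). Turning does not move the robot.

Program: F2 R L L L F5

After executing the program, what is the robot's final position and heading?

Start: (x=9, y=7), facing West
  F2: move forward 2, now at (x=7, y=7)
  R: turn right, now facing North
  L: turn left, now facing West
  L: turn left, now facing South
  L: turn left, now facing East
  F5: move forward 3/5 (blocked), now at (x=10, y=7)
Final: (x=10, y=7), facing East

Answer: Final position: (x=10, y=7), facing East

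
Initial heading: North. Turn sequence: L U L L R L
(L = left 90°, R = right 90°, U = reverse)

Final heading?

Answer: Final heading: West

Derivation:
Start: North
  L (left (90° counter-clockwise)) -> West
  U (U-turn (180°)) -> East
  L (left (90° counter-clockwise)) -> North
  L (left (90° counter-clockwise)) -> West
  R (right (90° clockwise)) -> North
  L (left (90° counter-clockwise)) -> West
Final: West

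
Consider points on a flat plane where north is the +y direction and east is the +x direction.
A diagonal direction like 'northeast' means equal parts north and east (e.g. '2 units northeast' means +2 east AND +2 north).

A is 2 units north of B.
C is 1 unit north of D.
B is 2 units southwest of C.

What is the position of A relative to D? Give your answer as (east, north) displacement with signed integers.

Place D at the origin (east=0, north=0).
  C is 1 unit north of D: delta (east=+0, north=+1); C at (east=0, north=1).
  B is 2 units southwest of C: delta (east=-2, north=-2); B at (east=-2, north=-1).
  A is 2 units north of B: delta (east=+0, north=+2); A at (east=-2, north=1).
Therefore A relative to D: (east=-2, north=1).

Answer: A is at (east=-2, north=1) relative to D.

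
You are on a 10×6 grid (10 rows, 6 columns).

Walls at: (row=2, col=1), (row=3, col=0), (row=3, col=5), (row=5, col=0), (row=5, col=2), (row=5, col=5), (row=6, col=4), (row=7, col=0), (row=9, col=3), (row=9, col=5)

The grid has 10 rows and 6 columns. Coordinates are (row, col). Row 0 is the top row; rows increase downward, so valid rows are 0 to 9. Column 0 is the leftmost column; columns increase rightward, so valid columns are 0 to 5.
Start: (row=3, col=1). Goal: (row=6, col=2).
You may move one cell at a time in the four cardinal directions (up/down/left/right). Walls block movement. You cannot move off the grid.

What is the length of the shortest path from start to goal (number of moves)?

Answer: Shortest path length: 4

Derivation:
BFS from (row=3, col=1) until reaching (row=6, col=2):
  Distance 0: (row=3, col=1)
  Distance 1: (row=3, col=2), (row=4, col=1)
  Distance 2: (row=2, col=2), (row=3, col=3), (row=4, col=0), (row=4, col=2), (row=5, col=1)
  Distance 3: (row=1, col=2), (row=2, col=3), (row=3, col=4), (row=4, col=3), (row=6, col=1)
  Distance 4: (row=0, col=2), (row=1, col=1), (row=1, col=3), (row=2, col=4), (row=4, col=4), (row=5, col=3), (row=6, col=0), (row=6, col=2), (row=7, col=1)  <- goal reached here
One shortest path (4 moves): (row=3, col=1) -> (row=4, col=1) -> (row=5, col=1) -> (row=6, col=1) -> (row=6, col=2)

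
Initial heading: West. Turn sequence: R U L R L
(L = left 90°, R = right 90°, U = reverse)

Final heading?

Start: West
  R (right (90° clockwise)) -> North
  U (U-turn (180°)) -> South
  L (left (90° counter-clockwise)) -> East
  R (right (90° clockwise)) -> South
  L (left (90° counter-clockwise)) -> East
Final: East

Answer: Final heading: East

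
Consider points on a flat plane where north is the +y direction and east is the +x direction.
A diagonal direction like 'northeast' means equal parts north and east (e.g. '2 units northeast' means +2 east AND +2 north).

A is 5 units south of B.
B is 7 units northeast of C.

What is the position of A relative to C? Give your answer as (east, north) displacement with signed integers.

Answer: A is at (east=7, north=2) relative to C.

Derivation:
Place C at the origin (east=0, north=0).
  B is 7 units northeast of C: delta (east=+7, north=+7); B at (east=7, north=7).
  A is 5 units south of B: delta (east=+0, north=-5); A at (east=7, north=2).
Therefore A relative to C: (east=7, north=2).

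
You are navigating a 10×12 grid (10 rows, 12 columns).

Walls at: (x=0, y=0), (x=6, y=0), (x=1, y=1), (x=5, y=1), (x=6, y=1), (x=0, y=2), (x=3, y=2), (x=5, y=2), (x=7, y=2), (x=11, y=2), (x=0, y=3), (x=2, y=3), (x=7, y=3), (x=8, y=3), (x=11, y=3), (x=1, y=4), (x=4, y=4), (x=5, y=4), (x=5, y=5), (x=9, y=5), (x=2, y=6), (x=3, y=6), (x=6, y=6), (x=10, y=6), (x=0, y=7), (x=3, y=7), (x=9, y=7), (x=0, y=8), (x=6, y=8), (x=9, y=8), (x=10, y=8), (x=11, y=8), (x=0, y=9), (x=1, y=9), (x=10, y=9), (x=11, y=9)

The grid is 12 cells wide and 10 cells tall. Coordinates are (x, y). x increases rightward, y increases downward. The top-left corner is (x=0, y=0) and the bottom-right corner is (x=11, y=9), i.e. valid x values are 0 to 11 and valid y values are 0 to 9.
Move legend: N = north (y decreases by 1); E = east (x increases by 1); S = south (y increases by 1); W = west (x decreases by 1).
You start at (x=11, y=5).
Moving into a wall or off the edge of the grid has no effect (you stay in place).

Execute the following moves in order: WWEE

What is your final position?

Start: (x=11, y=5)
  W (west): (x=11, y=5) -> (x=10, y=5)
  W (west): blocked, stay at (x=10, y=5)
  E (east): (x=10, y=5) -> (x=11, y=5)
  E (east): blocked, stay at (x=11, y=5)
Final: (x=11, y=5)

Answer: Final position: (x=11, y=5)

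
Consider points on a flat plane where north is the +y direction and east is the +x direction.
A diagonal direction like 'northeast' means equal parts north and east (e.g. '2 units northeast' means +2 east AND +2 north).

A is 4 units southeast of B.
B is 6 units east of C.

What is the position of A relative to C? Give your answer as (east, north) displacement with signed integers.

Answer: A is at (east=10, north=-4) relative to C.

Derivation:
Place C at the origin (east=0, north=0).
  B is 6 units east of C: delta (east=+6, north=+0); B at (east=6, north=0).
  A is 4 units southeast of B: delta (east=+4, north=-4); A at (east=10, north=-4).
Therefore A relative to C: (east=10, north=-4).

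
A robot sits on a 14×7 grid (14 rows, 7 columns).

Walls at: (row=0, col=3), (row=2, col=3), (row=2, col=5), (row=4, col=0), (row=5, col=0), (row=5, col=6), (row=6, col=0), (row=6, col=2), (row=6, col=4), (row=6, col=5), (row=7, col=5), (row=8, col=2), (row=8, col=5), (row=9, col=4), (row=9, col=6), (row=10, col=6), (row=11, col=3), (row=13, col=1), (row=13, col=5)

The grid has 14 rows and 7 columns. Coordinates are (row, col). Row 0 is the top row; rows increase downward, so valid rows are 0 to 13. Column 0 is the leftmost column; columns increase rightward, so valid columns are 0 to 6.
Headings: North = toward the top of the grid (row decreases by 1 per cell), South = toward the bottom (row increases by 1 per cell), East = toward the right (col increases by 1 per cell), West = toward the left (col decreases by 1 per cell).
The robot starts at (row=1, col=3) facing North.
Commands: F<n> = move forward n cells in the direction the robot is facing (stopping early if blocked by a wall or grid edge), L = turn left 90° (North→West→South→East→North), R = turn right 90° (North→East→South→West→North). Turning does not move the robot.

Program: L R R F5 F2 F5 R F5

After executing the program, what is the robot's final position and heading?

Start: (row=1, col=3), facing North
  L: turn left, now facing West
  R: turn right, now facing North
  R: turn right, now facing East
  F5: move forward 3/5 (blocked), now at (row=1, col=6)
  F2: move forward 0/2 (blocked), now at (row=1, col=6)
  F5: move forward 0/5 (blocked), now at (row=1, col=6)
  R: turn right, now facing South
  F5: move forward 3/5 (blocked), now at (row=4, col=6)
Final: (row=4, col=6), facing South

Answer: Final position: (row=4, col=6), facing South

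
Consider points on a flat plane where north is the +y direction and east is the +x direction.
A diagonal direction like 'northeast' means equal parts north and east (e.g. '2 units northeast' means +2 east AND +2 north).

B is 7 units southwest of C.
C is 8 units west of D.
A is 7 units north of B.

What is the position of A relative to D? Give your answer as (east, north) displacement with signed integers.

Answer: A is at (east=-15, north=0) relative to D.

Derivation:
Place D at the origin (east=0, north=0).
  C is 8 units west of D: delta (east=-8, north=+0); C at (east=-8, north=0).
  B is 7 units southwest of C: delta (east=-7, north=-7); B at (east=-15, north=-7).
  A is 7 units north of B: delta (east=+0, north=+7); A at (east=-15, north=0).
Therefore A relative to D: (east=-15, north=0).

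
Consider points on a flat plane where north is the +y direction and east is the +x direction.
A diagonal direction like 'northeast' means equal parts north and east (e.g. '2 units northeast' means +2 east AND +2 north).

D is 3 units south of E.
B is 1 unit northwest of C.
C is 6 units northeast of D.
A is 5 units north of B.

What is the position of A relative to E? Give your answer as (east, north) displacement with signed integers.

Place E at the origin (east=0, north=0).
  D is 3 units south of E: delta (east=+0, north=-3); D at (east=0, north=-3).
  C is 6 units northeast of D: delta (east=+6, north=+6); C at (east=6, north=3).
  B is 1 unit northwest of C: delta (east=-1, north=+1); B at (east=5, north=4).
  A is 5 units north of B: delta (east=+0, north=+5); A at (east=5, north=9).
Therefore A relative to E: (east=5, north=9).

Answer: A is at (east=5, north=9) relative to E.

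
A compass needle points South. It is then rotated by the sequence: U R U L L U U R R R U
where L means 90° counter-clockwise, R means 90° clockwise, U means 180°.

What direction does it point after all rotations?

Start: South
  U (U-turn (180°)) -> North
  R (right (90° clockwise)) -> East
  U (U-turn (180°)) -> West
  L (left (90° counter-clockwise)) -> South
  L (left (90° counter-clockwise)) -> East
  U (U-turn (180°)) -> West
  U (U-turn (180°)) -> East
  R (right (90° clockwise)) -> South
  R (right (90° clockwise)) -> West
  R (right (90° clockwise)) -> North
  U (U-turn (180°)) -> South
Final: South

Answer: Final heading: South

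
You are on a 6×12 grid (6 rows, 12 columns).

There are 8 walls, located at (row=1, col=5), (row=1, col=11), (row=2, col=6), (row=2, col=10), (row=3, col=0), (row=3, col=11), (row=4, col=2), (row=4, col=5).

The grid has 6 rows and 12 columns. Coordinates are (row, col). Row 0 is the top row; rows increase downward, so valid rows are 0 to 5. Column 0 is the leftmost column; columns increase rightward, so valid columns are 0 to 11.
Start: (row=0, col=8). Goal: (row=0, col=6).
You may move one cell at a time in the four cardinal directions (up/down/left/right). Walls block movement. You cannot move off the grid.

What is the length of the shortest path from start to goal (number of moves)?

BFS from (row=0, col=8) until reaching (row=0, col=6):
  Distance 0: (row=0, col=8)
  Distance 1: (row=0, col=7), (row=0, col=9), (row=1, col=8)
  Distance 2: (row=0, col=6), (row=0, col=10), (row=1, col=7), (row=1, col=9), (row=2, col=8)  <- goal reached here
One shortest path (2 moves): (row=0, col=8) -> (row=0, col=7) -> (row=0, col=6)

Answer: Shortest path length: 2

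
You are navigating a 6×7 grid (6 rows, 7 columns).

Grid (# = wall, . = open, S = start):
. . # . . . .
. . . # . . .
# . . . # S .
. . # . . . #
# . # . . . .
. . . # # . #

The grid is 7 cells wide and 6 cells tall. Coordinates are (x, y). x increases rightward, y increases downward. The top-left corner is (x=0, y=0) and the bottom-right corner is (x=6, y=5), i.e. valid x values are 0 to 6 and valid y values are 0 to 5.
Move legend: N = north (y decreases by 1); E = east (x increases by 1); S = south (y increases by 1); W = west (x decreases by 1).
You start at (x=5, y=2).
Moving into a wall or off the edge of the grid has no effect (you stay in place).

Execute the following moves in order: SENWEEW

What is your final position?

Start: (x=5, y=2)
  S (south): (x=5, y=2) -> (x=5, y=3)
  E (east): blocked, stay at (x=5, y=3)
  N (north): (x=5, y=3) -> (x=5, y=2)
  W (west): blocked, stay at (x=5, y=2)
  E (east): (x=5, y=2) -> (x=6, y=2)
  E (east): blocked, stay at (x=6, y=2)
  W (west): (x=6, y=2) -> (x=5, y=2)
Final: (x=5, y=2)

Answer: Final position: (x=5, y=2)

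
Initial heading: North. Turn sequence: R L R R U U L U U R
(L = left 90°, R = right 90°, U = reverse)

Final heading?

Answer: Final heading: South

Derivation:
Start: North
  R (right (90° clockwise)) -> East
  L (left (90° counter-clockwise)) -> North
  R (right (90° clockwise)) -> East
  R (right (90° clockwise)) -> South
  U (U-turn (180°)) -> North
  U (U-turn (180°)) -> South
  L (left (90° counter-clockwise)) -> East
  U (U-turn (180°)) -> West
  U (U-turn (180°)) -> East
  R (right (90° clockwise)) -> South
Final: South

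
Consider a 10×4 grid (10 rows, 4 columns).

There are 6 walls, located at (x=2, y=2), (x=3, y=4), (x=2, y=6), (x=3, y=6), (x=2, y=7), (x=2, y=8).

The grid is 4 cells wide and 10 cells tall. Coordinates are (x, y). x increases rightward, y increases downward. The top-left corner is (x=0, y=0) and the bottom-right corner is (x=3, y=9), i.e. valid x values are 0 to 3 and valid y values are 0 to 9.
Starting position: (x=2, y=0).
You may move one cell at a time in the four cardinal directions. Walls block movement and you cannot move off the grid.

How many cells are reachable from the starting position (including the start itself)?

Answer: Reachable cells: 34

Derivation:
BFS flood-fill from (x=2, y=0):
  Distance 0: (x=2, y=0)
  Distance 1: (x=1, y=0), (x=3, y=0), (x=2, y=1)
  Distance 2: (x=0, y=0), (x=1, y=1), (x=3, y=1)
  Distance 3: (x=0, y=1), (x=1, y=2), (x=3, y=2)
  Distance 4: (x=0, y=2), (x=1, y=3), (x=3, y=3)
  Distance 5: (x=0, y=3), (x=2, y=3), (x=1, y=4)
  Distance 6: (x=0, y=4), (x=2, y=4), (x=1, y=5)
  Distance 7: (x=0, y=5), (x=2, y=5), (x=1, y=6)
  Distance 8: (x=3, y=5), (x=0, y=6), (x=1, y=7)
  Distance 9: (x=0, y=7), (x=1, y=8)
  Distance 10: (x=0, y=8), (x=1, y=9)
  Distance 11: (x=0, y=9), (x=2, y=9)
  Distance 12: (x=3, y=9)
  Distance 13: (x=3, y=8)
  Distance 14: (x=3, y=7)
Total reachable: 34 (grid has 34 open cells total)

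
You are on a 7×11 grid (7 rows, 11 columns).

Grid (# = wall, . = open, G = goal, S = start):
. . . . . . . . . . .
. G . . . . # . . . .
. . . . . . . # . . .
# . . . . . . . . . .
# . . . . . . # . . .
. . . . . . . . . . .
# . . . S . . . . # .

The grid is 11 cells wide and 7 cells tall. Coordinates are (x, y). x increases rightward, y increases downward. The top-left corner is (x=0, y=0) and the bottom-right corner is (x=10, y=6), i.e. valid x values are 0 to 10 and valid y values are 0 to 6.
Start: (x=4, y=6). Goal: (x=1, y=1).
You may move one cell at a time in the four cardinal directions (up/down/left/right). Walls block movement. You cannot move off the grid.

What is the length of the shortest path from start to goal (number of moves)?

Answer: Shortest path length: 8

Derivation:
BFS from (x=4, y=6) until reaching (x=1, y=1):
  Distance 0: (x=4, y=6)
  Distance 1: (x=4, y=5), (x=3, y=6), (x=5, y=6)
  Distance 2: (x=4, y=4), (x=3, y=5), (x=5, y=5), (x=2, y=6), (x=6, y=6)
  Distance 3: (x=4, y=3), (x=3, y=4), (x=5, y=4), (x=2, y=5), (x=6, y=5), (x=1, y=6), (x=7, y=6)
  Distance 4: (x=4, y=2), (x=3, y=3), (x=5, y=3), (x=2, y=4), (x=6, y=4), (x=1, y=5), (x=7, y=5), (x=8, y=6)
  Distance 5: (x=4, y=1), (x=3, y=2), (x=5, y=2), (x=2, y=3), (x=6, y=3), (x=1, y=4), (x=0, y=5), (x=8, y=5)
  Distance 6: (x=4, y=0), (x=3, y=1), (x=5, y=1), (x=2, y=2), (x=6, y=2), (x=1, y=3), (x=7, y=3), (x=8, y=4), (x=9, y=5)
  Distance 7: (x=3, y=0), (x=5, y=0), (x=2, y=1), (x=1, y=2), (x=8, y=3), (x=9, y=4), (x=10, y=5)
  Distance 8: (x=2, y=0), (x=6, y=0), (x=1, y=1), (x=0, y=2), (x=8, y=2), (x=9, y=3), (x=10, y=4), (x=10, y=6)  <- goal reached here
One shortest path (8 moves): (x=4, y=6) -> (x=3, y=6) -> (x=2, y=6) -> (x=1, y=6) -> (x=1, y=5) -> (x=1, y=4) -> (x=1, y=3) -> (x=1, y=2) -> (x=1, y=1)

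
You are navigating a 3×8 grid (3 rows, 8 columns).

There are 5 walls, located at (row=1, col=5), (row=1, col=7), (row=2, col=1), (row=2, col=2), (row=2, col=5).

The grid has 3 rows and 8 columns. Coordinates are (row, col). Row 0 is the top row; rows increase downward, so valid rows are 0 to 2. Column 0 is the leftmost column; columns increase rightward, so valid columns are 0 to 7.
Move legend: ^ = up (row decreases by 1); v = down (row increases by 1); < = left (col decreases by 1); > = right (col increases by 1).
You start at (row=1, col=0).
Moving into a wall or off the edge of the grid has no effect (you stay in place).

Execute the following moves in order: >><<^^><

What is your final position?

Answer: Final position: (row=0, col=0)

Derivation:
Start: (row=1, col=0)
  > (right): (row=1, col=0) -> (row=1, col=1)
  > (right): (row=1, col=1) -> (row=1, col=2)
  < (left): (row=1, col=2) -> (row=1, col=1)
  < (left): (row=1, col=1) -> (row=1, col=0)
  ^ (up): (row=1, col=0) -> (row=0, col=0)
  ^ (up): blocked, stay at (row=0, col=0)
  > (right): (row=0, col=0) -> (row=0, col=1)
  < (left): (row=0, col=1) -> (row=0, col=0)
Final: (row=0, col=0)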